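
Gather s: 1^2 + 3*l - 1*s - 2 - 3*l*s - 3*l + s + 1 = -3*l*s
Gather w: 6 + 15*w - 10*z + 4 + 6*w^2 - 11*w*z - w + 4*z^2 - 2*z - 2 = 6*w^2 + w*(14 - 11*z) + 4*z^2 - 12*z + 8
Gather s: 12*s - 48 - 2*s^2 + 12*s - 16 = -2*s^2 + 24*s - 64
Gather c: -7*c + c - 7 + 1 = -6*c - 6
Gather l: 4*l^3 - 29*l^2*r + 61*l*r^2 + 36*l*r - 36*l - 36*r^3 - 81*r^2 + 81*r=4*l^3 - 29*l^2*r + l*(61*r^2 + 36*r - 36) - 36*r^3 - 81*r^2 + 81*r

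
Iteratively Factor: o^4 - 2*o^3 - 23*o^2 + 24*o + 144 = (o + 3)*(o^3 - 5*o^2 - 8*o + 48) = (o + 3)^2*(o^2 - 8*o + 16) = (o - 4)*(o + 3)^2*(o - 4)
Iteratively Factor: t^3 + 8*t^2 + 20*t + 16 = (t + 4)*(t^2 + 4*t + 4) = (t + 2)*(t + 4)*(t + 2)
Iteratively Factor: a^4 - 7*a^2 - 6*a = (a)*(a^3 - 7*a - 6) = a*(a + 1)*(a^2 - a - 6) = a*(a - 3)*(a + 1)*(a + 2)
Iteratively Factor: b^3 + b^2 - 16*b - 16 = (b + 4)*(b^2 - 3*b - 4) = (b + 1)*(b + 4)*(b - 4)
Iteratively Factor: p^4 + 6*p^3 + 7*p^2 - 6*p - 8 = (p - 1)*(p^3 + 7*p^2 + 14*p + 8) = (p - 1)*(p + 4)*(p^2 + 3*p + 2) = (p - 1)*(p + 2)*(p + 4)*(p + 1)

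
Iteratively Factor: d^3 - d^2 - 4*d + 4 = (d - 2)*(d^2 + d - 2) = (d - 2)*(d - 1)*(d + 2)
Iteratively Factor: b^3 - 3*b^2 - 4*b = (b)*(b^2 - 3*b - 4) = b*(b + 1)*(b - 4)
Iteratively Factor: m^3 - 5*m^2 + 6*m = (m - 3)*(m^2 - 2*m) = m*(m - 3)*(m - 2)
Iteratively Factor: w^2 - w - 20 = (w - 5)*(w + 4)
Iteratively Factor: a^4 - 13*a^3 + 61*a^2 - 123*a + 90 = (a - 2)*(a^3 - 11*a^2 + 39*a - 45) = (a - 5)*(a - 2)*(a^2 - 6*a + 9) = (a - 5)*(a - 3)*(a - 2)*(a - 3)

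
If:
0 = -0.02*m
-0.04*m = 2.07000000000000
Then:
No Solution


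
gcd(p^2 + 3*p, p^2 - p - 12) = p + 3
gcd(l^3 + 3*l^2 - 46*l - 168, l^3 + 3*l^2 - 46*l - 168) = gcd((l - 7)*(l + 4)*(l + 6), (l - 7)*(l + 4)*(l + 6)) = l^3 + 3*l^2 - 46*l - 168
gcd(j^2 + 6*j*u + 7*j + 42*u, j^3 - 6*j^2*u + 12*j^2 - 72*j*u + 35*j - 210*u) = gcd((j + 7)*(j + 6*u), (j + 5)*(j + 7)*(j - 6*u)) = j + 7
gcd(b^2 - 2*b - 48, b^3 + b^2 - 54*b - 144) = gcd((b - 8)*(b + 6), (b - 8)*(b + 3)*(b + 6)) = b^2 - 2*b - 48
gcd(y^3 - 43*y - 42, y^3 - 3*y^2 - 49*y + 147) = y - 7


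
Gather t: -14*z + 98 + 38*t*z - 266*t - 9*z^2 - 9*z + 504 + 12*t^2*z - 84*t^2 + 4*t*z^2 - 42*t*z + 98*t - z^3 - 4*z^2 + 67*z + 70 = t^2*(12*z - 84) + t*(4*z^2 - 4*z - 168) - z^3 - 13*z^2 + 44*z + 672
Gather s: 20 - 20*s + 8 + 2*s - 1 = 27 - 18*s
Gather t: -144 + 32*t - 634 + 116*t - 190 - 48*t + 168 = 100*t - 800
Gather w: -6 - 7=-13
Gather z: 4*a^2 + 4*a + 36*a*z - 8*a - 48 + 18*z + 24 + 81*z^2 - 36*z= 4*a^2 - 4*a + 81*z^2 + z*(36*a - 18) - 24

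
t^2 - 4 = (t - 2)*(t + 2)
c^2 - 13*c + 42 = (c - 7)*(c - 6)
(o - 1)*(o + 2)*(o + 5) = o^3 + 6*o^2 + 3*o - 10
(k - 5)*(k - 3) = k^2 - 8*k + 15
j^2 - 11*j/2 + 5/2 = (j - 5)*(j - 1/2)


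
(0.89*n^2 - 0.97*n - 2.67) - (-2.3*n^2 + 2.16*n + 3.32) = 3.19*n^2 - 3.13*n - 5.99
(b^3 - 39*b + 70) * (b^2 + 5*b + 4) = b^5 + 5*b^4 - 35*b^3 - 125*b^2 + 194*b + 280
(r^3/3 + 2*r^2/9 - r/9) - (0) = r^3/3 + 2*r^2/9 - r/9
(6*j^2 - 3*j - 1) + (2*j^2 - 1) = 8*j^2 - 3*j - 2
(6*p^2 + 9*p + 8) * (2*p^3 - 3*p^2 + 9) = 12*p^5 - 11*p^3 + 30*p^2 + 81*p + 72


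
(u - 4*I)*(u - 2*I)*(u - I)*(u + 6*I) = u^4 - I*u^3 + 28*u^2 - 76*I*u - 48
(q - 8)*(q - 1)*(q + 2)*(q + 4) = q^4 - 3*q^3 - 38*q^2 - 24*q + 64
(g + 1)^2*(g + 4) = g^3 + 6*g^2 + 9*g + 4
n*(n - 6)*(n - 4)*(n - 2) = n^4 - 12*n^3 + 44*n^2 - 48*n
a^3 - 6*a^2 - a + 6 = (a - 6)*(a - 1)*(a + 1)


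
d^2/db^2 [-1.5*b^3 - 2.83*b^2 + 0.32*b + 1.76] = -9.0*b - 5.66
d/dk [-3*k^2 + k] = 1 - 6*k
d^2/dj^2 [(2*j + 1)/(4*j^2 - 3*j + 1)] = 2*(2*(1 - 12*j)*(4*j^2 - 3*j + 1) + (2*j + 1)*(8*j - 3)^2)/(4*j^2 - 3*j + 1)^3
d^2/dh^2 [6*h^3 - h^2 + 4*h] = 36*h - 2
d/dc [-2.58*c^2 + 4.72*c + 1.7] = 4.72 - 5.16*c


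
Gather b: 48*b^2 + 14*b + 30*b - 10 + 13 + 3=48*b^2 + 44*b + 6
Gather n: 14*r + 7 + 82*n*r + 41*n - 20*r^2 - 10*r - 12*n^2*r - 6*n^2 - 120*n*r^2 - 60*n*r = n^2*(-12*r - 6) + n*(-120*r^2 + 22*r + 41) - 20*r^2 + 4*r + 7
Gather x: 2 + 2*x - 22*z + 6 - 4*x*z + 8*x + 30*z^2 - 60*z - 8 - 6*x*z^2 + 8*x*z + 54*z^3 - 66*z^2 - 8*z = x*(-6*z^2 + 4*z + 10) + 54*z^3 - 36*z^2 - 90*z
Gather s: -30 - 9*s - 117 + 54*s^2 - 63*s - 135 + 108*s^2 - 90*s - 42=162*s^2 - 162*s - 324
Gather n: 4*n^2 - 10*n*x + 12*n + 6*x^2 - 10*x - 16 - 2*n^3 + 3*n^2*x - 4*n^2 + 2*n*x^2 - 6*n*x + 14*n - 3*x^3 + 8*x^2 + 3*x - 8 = -2*n^3 + 3*n^2*x + n*(2*x^2 - 16*x + 26) - 3*x^3 + 14*x^2 - 7*x - 24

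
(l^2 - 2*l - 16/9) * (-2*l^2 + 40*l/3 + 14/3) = -2*l^4 + 52*l^3/3 - 166*l^2/9 - 892*l/27 - 224/27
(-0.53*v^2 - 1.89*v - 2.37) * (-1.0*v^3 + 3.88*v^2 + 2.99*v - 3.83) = 0.53*v^5 - 0.1664*v^4 - 6.5479*v^3 - 12.8168*v^2 + 0.152399999999999*v + 9.0771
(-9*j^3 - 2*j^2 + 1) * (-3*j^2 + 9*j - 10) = 27*j^5 - 75*j^4 + 72*j^3 + 17*j^2 + 9*j - 10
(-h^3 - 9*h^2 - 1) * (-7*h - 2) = 7*h^4 + 65*h^3 + 18*h^2 + 7*h + 2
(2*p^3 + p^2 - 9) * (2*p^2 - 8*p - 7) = 4*p^5 - 14*p^4 - 22*p^3 - 25*p^2 + 72*p + 63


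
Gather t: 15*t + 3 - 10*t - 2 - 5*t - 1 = 0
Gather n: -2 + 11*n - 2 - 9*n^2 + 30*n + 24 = -9*n^2 + 41*n + 20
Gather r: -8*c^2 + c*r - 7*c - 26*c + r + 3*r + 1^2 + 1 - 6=-8*c^2 - 33*c + r*(c + 4) - 4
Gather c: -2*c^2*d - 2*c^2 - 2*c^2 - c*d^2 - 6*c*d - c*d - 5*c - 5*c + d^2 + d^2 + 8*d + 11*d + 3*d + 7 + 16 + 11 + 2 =c^2*(-2*d - 4) + c*(-d^2 - 7*d - 10) + 2*d^2 + 22*d + 36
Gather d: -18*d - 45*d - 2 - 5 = -63*d - 7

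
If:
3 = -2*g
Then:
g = -3/2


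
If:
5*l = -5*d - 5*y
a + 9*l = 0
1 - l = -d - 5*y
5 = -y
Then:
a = 171/2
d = 29/2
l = -19/2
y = -5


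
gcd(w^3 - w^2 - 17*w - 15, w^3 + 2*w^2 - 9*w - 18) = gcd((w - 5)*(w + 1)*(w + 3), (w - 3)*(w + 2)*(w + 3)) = w + 3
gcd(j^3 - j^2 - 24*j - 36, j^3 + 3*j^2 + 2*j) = j + 2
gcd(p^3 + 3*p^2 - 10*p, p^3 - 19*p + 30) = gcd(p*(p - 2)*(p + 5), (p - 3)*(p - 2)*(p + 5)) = p^2 + 3*p - 10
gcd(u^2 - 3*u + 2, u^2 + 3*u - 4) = u - 1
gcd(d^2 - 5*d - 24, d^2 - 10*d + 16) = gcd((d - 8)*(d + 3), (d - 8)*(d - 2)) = d - 8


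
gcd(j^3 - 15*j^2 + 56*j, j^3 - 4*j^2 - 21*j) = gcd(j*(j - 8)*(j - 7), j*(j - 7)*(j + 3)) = j^2 - 7*j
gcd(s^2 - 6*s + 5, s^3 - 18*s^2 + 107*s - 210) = s - 5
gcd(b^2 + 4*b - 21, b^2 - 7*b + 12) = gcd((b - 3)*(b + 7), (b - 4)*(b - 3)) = b - 3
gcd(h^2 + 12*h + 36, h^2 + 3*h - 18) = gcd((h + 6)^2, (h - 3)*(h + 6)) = h + 6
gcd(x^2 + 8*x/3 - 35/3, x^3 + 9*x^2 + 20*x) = x + 5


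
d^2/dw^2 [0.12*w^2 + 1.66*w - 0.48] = 0.240000000000000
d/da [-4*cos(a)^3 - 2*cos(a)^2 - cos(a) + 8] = (12*cos(a)^2 + 4*cos(a) + 1)*sin(a)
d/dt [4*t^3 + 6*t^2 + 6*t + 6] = 12*t^2 + 12*t + 6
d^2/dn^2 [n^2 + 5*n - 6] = 2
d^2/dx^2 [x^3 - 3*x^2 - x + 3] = 6*x - 6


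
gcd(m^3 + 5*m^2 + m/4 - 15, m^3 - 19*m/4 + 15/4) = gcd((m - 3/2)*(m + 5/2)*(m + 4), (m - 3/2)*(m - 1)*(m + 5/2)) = m^2 + m - 15/4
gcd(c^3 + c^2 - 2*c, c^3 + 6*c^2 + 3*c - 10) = c^2 + c - 2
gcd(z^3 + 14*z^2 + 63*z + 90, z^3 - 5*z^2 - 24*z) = z + 3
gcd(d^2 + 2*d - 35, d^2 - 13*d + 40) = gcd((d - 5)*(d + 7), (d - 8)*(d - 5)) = d - 5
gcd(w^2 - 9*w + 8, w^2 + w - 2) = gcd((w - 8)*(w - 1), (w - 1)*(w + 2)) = w - 1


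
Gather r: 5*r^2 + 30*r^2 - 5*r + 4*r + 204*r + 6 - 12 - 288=35*r^2 + 203*r - 294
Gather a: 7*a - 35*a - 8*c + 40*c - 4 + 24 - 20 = -28*a + 32*c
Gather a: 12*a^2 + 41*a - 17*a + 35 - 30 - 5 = 12*a^2 + 24*a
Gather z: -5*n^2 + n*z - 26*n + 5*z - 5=-5*n^2 - 26*n + z*(n + 5) - 5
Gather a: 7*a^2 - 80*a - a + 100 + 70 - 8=7*a^2 - 81*a + 162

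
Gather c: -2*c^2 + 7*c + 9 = -2*c^2 + 7*c + 9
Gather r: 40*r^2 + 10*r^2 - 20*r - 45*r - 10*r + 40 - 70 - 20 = 50*r^2 - 75*r - 50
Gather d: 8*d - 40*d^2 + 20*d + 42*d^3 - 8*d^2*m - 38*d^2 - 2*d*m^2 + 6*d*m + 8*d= 42*d^3 + d^2*(-8*m - 78) + d*(-2*m^2 + 6*m + 36)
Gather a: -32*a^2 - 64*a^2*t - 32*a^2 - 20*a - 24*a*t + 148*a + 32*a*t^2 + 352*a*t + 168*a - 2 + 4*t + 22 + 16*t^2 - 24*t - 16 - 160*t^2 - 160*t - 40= a^2*(-64*t - 64) + a*(32*t^2 + 328*t + 296) - 144*t^2 - 180*t - 36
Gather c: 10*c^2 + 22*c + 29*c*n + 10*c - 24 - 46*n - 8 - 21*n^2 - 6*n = 10*c^2 + c*(29*n + 32) - 21*n^2 - 52*n - 32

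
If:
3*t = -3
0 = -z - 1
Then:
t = -1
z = -1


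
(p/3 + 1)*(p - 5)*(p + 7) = p^3/3 + 5*p^2/3 - 29*p/3 - 35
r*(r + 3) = r^2 + 3*r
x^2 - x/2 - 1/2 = (x - 1)*(x + 1/2)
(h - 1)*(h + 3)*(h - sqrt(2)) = h^3 - sqrt(2)*h^2 + 2*h^2 - 3*h - 2*sqrt(2)*h + 3*sqrt(2)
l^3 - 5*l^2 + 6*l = l*(l - 3)*(l - 2)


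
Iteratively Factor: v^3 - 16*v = (v + 4)*(v^2 - 4*v) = (v - 4)*(v + 4)*(v)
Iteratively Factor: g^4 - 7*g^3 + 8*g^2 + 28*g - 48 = (g - 2)*(g^3 - 5*g^2 - 2*g + 24) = (g - 3)*(g - 2)*(g^2 - 2*g - 8) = (g - 3)*(g - 2)*(g + 2)*(g - 4)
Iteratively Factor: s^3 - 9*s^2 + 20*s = (s - 5)*(s^2 - 4*s) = s*(s - 5)*(s - 4)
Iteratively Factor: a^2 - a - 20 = (a - 5)*(a + 4)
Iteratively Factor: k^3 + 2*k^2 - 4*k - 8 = (k + 2)*(k^2 - 4) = (k + 2)^2*(k - 2)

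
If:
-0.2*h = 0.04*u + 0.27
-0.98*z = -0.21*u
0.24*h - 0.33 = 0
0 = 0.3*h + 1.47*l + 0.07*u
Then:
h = 1.38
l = 0.37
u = -13.62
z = -2.92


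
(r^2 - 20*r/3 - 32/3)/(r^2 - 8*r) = (r + 4/3)/r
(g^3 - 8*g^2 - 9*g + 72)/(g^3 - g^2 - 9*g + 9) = (g - 8)/(g - 1)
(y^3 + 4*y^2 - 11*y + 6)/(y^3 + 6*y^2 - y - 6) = (y - 1)/(y + 1)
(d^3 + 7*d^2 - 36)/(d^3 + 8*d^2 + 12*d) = (d^2 + d - 6)/(d*(d + 2))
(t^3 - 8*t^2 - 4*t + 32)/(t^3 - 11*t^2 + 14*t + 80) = (t - 2)/(t - 5)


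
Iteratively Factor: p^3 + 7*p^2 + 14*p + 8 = (p + 1)*(p^2 + 6*p + 8) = (p + 1)*(p + 2)*(p + 4)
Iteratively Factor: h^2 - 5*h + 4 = (h - 4)*(h - 1)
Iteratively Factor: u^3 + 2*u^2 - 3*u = (u + 3)*(u^2 - u) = u*(u + 3)*(u - 1)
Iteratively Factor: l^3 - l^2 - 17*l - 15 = (l + 3)*(l^2 - 4*l - 5) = (l + 1)*(l + 3)*(l - 5)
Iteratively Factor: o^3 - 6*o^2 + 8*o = (o)*(o^2 - 6*o + 8) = o*(o - 4)*(o - 2)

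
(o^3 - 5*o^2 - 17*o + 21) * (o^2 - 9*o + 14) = o^5 - 14*o^4 + 42*o^3 + 104*o^2 - 427*o + 294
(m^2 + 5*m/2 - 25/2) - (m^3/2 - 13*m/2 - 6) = -m^3/2 + m^2 + 9*m - 13/2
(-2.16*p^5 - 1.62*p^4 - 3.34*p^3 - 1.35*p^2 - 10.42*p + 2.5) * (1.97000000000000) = -4.2552*p^5 - 3.1914*p^4 - 6.5798*p^3 - 2.6595*p^2 - 20.5274*p + 4.925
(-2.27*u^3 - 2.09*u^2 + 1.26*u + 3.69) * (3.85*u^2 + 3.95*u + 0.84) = -8.7395*u^5 - 17.013*u^4 - 5.3113*u^3 + 17.4279*u^2 + 15.6339*u + 3.0996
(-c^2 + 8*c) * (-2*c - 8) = 2*c^3 - 8*c^2 - 64*c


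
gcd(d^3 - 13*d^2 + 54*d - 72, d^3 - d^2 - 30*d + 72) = d^2 - 7*d + 12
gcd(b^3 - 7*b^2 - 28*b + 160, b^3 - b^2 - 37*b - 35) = b + 5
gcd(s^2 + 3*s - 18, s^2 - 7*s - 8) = 1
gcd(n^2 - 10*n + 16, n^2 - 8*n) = n - 8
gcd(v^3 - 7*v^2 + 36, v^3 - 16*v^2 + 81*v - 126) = v^2 - 9*v + 18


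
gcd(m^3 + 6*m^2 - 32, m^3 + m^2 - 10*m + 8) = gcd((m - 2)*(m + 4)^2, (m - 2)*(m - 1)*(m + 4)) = m^2 + 2*m - 8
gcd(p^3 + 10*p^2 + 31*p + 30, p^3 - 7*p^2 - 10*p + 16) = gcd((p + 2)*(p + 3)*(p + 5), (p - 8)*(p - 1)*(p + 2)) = p + 2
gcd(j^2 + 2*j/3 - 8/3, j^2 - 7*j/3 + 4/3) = j - 4/3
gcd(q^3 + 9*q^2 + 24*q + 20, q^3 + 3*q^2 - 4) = q^2 + 4*q + 4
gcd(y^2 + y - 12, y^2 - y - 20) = y + 4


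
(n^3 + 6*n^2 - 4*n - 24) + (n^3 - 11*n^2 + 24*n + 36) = 2*n^3 - 5*n^2 + 20*n + 12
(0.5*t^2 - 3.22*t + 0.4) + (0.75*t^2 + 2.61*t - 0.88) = 1.25*t^2 - 0.61*t - 0.48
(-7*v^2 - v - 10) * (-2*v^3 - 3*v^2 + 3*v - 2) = 14*v^5 + 23*v^4 + 2*v^3 + 41*v^2 - 28*v + 20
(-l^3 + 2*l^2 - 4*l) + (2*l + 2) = -l^3 + 2*l^2 - 2*l + 2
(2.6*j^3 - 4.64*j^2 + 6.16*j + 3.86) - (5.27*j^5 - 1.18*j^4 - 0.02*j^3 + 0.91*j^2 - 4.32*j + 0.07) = -5.27*j^5 + 1.18*j^4 + 2.62*j^3 - 5.55*j^2 + 10.48*j + 3.79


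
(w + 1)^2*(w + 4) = w^3 + 6*w^2 + 9*w + 4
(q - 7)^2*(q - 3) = q^3 - 17*q^2 + 91*q - 147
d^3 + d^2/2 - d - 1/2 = (d - 1)*(d + 1/2)*(d + 1)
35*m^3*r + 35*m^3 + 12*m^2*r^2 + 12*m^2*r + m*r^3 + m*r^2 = (5*m + r)*(7*m + r)*(m*r + m)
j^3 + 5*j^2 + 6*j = j*(j + 2)*(j + 3)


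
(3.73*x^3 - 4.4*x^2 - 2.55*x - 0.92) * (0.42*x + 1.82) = 1.5666*x^4 + 4.9406*x^3 - 9.079*x^2 - 5.0274*x - 1.6744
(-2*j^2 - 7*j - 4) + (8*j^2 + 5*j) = 6*j^2 - 2*j - 4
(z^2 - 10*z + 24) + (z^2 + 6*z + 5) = 2*z^2 - 4*z + 29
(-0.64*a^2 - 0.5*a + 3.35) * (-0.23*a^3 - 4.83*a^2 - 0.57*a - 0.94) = 0.1472*a^5 + 3.2062*a^4 + 2.0093*a^3 - 15.2939*a^2 - 1.4395*a - 3.149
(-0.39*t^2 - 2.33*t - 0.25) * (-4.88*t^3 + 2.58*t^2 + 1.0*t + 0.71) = 1.9032*t^5 + 10.3642*t^4 - 5.1814*t^3 - 3.2519*t^2 - 1.9043*t - 0.1775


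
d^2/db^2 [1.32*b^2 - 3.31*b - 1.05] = 2.64000000000000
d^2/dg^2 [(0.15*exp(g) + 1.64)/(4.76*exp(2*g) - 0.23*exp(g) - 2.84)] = (3.39864*exp(4*g) + 148.798076*exp(3*g) + 6.780144*exp(2*g) + 88.66948*exp(g) + 0.138592)*exp(g)/(107.850176*exp(6*g) - 15.633744*exp(5*g) - 192.28734*exp(4*g) + 18.643225*exp(3*g) + 114.72606*exp(2*g) - 5.565264*exp(g) - 22.906304)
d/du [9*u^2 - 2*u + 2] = 18*u - 2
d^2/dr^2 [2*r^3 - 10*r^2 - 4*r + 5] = 12*r - 20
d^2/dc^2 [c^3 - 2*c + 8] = 6*c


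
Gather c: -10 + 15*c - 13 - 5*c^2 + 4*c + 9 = -5*c^2 + 19*c - 14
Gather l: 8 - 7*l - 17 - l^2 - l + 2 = -l^2 - 8*l - 7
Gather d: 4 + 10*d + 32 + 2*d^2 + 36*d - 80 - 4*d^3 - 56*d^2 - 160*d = -4*d^3 - 54*d^2 - 114*d - 44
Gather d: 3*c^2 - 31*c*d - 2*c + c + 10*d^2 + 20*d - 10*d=3*c^2 - c + 10*d^2 + d*(10 - 31*c)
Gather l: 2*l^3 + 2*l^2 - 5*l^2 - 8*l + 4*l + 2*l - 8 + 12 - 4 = 2*l^3 - 3*l^2 - 2*l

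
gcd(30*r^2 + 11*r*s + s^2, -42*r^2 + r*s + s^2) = 1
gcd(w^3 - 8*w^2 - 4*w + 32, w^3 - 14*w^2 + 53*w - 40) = w - 8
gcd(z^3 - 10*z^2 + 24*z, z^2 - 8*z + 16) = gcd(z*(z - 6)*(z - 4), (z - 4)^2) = z - 4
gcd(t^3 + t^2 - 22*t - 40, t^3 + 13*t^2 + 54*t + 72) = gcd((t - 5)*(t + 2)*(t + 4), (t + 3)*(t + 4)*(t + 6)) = t + 4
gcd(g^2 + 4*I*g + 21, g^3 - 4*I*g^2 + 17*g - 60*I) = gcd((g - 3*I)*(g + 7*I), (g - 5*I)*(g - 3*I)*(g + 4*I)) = g - 3*I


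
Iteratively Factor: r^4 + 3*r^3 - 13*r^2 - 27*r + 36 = (r + 3)*(r^3 - 13*r + 12) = (r - 3)*(r + 3)*(r^2 + 3*r - 4) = (r - 3)*(r + 3)*(r + 4)*(r - 1)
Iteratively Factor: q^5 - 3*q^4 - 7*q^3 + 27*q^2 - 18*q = (q)*(q^4 - 3*q^3 - 7*q^2 + 27*q - 18) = q*(q - 2)*(q^3 - q^2 - 9*q + 9) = q*(q - 3)*(q - 2)*(q^2 + 2*q - 3) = q*(q - 3)*(q - 2)*(q + 3)*(q - 1)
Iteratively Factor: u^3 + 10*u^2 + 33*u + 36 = (u + 3)*(u^2 + 7*u + 12) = (u + 3)^2*(u + 4)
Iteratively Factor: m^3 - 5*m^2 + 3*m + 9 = (m + 1)*(m^2 - 6*m + 9) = (m - 3)*(m + 1)*(m - 3)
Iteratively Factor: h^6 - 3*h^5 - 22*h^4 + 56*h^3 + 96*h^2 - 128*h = (h)*(h^5 - 3*h^4 - 22*h^3 + 56*h^2 + 96*h - 128) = h*(h - 4)*(h^4 + h^3 - 18*h^2 - 16*h + 32) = h*(h - 4)*(h + 2)*(h^3 - h^2 - 16*h + 16) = h*(h - 4)*(h - 1)*(h + 2)*(h^2 - 16) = h*(h - 4)^2*(h - 1)*(h + 2)*(h + 4)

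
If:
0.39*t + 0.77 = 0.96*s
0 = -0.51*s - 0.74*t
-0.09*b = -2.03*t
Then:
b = -9.74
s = 0.63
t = -0.43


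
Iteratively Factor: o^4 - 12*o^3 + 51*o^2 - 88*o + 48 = (o - 3)*(o^3 - 9*o^2 + 24*o - 16) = (o - 3)*(o - 1)*(o^2 - 8*o + 16) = (o - 4)*(o - 3)*(o - 1)*(o - 4)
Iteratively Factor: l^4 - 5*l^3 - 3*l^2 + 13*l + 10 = (l - 5)*(l^3 - 3*l - 2) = (l - 5)*(l + 1)*(l^2 - l - 2) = (l - 5)*(l + 1)^2*(l - 2)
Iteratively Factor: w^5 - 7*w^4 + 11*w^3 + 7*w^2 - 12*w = (w - 1)*(w^4 - 6*w^3 + 5*w^2 + 12*w) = (w - 1)*(w + 1)*(w^3 - 7*w^2 + 12*w) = w*(w - 1)*(w + 1)*(w^2 - 7*w + 12) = w*(w - 4)*(w - 1)*(w + 1)*(w - 3)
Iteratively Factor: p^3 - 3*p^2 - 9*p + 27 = (p - 3)*(p^2 - 9) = (p - 3)^2*(p + 3)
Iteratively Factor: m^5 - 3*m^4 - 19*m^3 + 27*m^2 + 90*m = (m)*(m^4 - 3*m^3 - 19*m^2 + 27*m + 90) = m*(m + 3)*(m^3 - 6*m^2 - m + 30) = m*(m - 5)*(m + 3)*(m^2 - m - 6) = m*(m - 5)*(m + 2)*(m + 3)*(m - 3)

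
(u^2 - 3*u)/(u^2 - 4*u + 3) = u/(u - 1)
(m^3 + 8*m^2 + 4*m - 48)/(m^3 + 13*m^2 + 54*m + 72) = (m - 2)/(m + 3)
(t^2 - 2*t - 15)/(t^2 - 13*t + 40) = (t + 3)/(t - 8)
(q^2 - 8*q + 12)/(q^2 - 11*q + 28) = (q^2 - 8*q + 12)/(q^2 - 11*q + 28)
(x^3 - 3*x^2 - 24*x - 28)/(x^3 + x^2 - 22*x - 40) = (x^2 - 5*x - 14)/(x^2 - x - 20)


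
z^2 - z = z*(z - 1)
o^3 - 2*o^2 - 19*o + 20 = (o - 5)*(o - 1)*(o + 4)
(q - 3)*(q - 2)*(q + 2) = q^3 - 3*q^2 - 4*q + 12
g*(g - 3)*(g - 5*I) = g^3 - 3*g^2 - 5*I*g^2 + 15*I*g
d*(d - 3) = d^2 - 3*d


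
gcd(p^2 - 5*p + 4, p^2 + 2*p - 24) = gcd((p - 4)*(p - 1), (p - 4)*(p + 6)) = p - 4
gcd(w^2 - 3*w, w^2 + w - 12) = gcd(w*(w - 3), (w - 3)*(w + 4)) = w - 3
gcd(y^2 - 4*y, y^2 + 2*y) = y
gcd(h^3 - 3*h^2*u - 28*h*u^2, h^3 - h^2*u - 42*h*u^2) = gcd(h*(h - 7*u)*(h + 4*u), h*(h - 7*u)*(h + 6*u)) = -h^2 + 7*h*u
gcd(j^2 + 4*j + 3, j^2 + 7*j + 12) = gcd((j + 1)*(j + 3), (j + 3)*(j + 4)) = j + 3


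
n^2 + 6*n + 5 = (n + 1)*(n + 5)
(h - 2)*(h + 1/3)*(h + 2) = h^3 + h^2/3 - 4*h - 4/3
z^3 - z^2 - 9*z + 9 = (z - 3)*(z - 1)*(z + 3)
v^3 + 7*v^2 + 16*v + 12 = (v + 2)^2*(v + 3)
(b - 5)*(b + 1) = b^2 - 4*b - 5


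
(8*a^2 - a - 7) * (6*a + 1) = 48*a^3 + 2*a^2 - 43*a - 7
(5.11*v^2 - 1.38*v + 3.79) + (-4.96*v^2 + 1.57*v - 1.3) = 0.15*v^2 + 0.19*v + 2.49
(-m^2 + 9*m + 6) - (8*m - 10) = -m^2 + m + 16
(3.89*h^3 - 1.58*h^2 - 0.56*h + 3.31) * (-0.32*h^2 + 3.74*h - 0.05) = -1.2448*h^5 + 15.0542*h^4 - 5.9245*h^3 - 3.0746*h^2 + 12.4074*h - 0.1655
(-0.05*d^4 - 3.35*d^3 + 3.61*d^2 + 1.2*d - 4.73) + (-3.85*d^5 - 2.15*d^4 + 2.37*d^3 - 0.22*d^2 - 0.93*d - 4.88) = -3.85*d^5 - 2.2*d^4 - 0.98*d^3 + 3.39*d^2 + 0.27*d - 9.61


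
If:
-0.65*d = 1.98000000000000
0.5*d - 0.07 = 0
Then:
No Solution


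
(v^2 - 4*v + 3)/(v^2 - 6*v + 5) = (v - 3)/(v - 5)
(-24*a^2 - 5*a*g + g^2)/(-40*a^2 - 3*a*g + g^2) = (3*a + g)/(5*a + g)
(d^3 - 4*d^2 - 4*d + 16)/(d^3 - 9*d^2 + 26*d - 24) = (d + 2)/(d - 3)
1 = 1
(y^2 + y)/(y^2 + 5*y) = (y + 1)/(y + 5)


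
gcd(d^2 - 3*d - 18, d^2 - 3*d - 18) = d^2 - 3*d - 18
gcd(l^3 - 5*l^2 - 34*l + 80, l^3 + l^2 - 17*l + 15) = l + 5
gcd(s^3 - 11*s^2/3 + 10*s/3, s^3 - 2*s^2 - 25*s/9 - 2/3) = 1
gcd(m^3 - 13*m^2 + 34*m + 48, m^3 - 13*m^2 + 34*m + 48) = m^3 - 13*m^2 + 34*m + 48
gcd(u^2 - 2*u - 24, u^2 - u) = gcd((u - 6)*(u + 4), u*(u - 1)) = 1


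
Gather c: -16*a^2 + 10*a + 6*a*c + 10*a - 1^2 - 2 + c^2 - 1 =-16*a^2 + 6*a*c + 20*a + c^2 - 4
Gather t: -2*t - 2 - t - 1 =-3*t - 3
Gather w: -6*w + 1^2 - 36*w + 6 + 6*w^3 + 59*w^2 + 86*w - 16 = 6*w^3 + 59*w^2 + 44*w - 9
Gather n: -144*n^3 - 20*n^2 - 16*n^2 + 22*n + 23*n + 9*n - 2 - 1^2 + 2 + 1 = -144*n^3 - 36*n^2 + 54*n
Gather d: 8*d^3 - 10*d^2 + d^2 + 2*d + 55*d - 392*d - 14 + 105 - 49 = 8*d^3 - 9*d^2 - 335*d + 42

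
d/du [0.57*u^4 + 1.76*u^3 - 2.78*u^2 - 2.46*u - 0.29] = 2.28*u^3 + 5.28*u^2 - 5.56*u - 2.46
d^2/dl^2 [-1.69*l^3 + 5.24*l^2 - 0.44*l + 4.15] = 10.48 - 10.14*l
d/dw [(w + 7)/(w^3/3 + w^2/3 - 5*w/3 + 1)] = 6*(-w^2 - 12*w - 19)/(w^5 + 3*w^4 - 6*w^3 - 10*w^2 + 21*w - 9)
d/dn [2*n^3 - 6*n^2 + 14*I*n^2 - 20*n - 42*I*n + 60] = 6*n^2 + n*(-12 + 28*I) - 20 - 42*I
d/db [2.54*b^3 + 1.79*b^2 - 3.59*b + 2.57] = 7.62*b^2 + 3.58*b - 3.59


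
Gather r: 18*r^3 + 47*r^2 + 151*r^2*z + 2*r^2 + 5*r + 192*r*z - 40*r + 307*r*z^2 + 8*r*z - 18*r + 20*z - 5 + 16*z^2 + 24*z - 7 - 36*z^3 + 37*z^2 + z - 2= 18*r^3 + r^2*(151*z + 49) + r*(307*z^2 + 200*z - 53) - 36*z^3 + 53*z^2 + 45*z - 14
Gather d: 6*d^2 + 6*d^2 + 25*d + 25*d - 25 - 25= 12*d^2 + 50*d - 50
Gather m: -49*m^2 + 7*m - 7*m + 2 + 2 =4 - 49*m^2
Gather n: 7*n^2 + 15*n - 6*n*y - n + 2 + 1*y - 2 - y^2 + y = 7*n^2 + n*(14 - 6*y) - y^2 + 2*y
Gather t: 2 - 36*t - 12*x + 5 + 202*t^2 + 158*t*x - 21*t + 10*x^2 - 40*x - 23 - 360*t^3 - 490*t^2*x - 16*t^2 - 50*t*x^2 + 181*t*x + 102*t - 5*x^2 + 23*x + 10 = -360*t^3 + t^2*(186 - 490*x) + t*(-50*x^2 + 339*x + 45) + 5*x^2 - 29*x - 6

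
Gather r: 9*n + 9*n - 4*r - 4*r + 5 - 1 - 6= 18*n - 8*r - 2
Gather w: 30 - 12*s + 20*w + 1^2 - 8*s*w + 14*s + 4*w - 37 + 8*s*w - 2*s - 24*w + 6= 0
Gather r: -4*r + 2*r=-2*r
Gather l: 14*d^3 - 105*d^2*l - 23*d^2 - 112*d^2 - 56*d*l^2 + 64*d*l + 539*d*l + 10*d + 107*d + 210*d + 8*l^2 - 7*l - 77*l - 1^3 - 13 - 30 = 14*d^3 - 135*d^2 + 327*d + l^2*(8 - 56*d) + l*(-105*d^2 + 603*d - 84) - 44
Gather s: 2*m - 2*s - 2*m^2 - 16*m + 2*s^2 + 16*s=-2*m^2 - 14*m + 2*s^2 + 14*s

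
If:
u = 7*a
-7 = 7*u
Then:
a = -1/7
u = -1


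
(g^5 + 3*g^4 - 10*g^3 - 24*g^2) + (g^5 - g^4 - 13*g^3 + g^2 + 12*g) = 2*g^5 + 2*g^4 - 23*g^3 - 23*g^2 + 12*g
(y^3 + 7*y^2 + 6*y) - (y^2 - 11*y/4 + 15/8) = y^3 + 6*y^2 + 35*y/4 - 15/8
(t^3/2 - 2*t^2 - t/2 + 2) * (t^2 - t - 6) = t^5/2 - 5*t^4/2 - 3*t^3/2 + 29*t^2/2 + t - 12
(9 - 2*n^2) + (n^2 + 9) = 18 - n^2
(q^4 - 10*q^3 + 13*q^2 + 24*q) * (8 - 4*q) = -4*q^5 + 48*q^4 - 132*q^3 + 8*q^2 + 192*q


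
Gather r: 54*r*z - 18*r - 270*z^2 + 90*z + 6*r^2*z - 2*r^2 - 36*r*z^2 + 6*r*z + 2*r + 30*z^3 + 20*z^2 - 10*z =r^2*(6*z - 2) + r*(-36*z^2 + 60*z - 16) + 30*z^3 - 250*z^2 + 80*z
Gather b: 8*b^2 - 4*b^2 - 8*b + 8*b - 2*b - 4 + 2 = 4*b^2 - 2*b - 2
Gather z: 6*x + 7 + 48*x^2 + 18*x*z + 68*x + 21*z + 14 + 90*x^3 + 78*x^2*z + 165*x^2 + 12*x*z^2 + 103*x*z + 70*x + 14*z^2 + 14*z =90*x^3 + 213*x^2 + 144*x + z^2*(12*x + 14) + z*(78*x^2 + 121*x + 35) + 21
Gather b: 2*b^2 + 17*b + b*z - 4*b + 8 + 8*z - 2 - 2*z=2*b^2 + b*(z + 13) + 6*z + 6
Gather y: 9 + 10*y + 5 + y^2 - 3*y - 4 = y^2 + 7*y + 10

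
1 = 1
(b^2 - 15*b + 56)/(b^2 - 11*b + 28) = (b - 8)/(b - 4)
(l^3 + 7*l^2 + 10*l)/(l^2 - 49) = l*(l^2 + 7*l + 10)/(l^2 - 49)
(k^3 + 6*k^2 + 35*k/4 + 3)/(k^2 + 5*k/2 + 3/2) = (k^2 + 9*k/2 + 2)/(k + 1)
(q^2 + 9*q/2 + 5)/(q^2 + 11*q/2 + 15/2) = (q + 2)/(q + 3)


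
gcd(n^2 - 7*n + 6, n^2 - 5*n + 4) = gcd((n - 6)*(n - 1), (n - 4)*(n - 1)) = n - 1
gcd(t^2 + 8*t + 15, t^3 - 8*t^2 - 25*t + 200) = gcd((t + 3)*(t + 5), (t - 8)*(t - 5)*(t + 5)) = t + 5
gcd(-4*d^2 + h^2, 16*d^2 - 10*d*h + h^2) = 2*d - h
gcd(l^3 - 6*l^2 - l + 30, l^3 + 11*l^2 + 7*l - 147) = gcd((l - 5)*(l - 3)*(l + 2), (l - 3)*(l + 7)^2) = l - 3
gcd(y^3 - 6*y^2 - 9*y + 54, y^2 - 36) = y - 6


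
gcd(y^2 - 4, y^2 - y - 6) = y + 2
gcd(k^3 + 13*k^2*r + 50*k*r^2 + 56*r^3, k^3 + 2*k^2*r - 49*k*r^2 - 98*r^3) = k^2 + 9*k*r + 14*r^2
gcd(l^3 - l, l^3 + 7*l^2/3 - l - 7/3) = l^2 - 1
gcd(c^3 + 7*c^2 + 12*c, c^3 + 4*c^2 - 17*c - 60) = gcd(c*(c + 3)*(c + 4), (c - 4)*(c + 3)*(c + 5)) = c + 3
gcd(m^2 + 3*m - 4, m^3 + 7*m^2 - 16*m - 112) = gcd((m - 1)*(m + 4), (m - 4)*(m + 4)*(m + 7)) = m + 4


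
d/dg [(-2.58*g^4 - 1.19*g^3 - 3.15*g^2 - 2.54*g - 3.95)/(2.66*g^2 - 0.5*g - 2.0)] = (-13.7256*g^5 + 0.7046*g^4 + 21.83*g^3 + 15.4714*g^2 + 33.614*g + 3.105)/(7.0756*g^4 - 2.66*g^3 - 10.39*g^2 + 2.0*g + 4.0)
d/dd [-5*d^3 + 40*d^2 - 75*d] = -15*d^2 + 80*d - 75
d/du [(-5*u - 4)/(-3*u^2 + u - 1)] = (15*u^2 - 5*u - (5*u + 4)*(6*u - 1) + 5)/(3*u^2 - u + 1)^2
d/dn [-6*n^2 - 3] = -12*n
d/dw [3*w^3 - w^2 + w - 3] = 9*w^2 - 2*w + 1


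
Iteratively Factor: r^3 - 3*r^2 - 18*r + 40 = (r - 2)*(r^2 - r - 20) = (r - 5)*(r - 2)*(r + 4)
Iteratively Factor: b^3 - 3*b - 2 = (b + 1)*(b^2 - b - 2) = (b - 2)*(b + 1)*(b + 1)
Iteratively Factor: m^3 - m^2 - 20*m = (m - 5)*(m^2 + 4*m) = (m - 5)*(m + 4)*(m)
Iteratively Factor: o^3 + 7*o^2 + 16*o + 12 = (o + 3)*(o^2 + 4*o + 4) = (o + 2)*(o + 3)*(o + 2)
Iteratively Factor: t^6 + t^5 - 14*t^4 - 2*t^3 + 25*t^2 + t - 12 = (t - 3)*(t^5 + 4*t^4 - 2*t^3 - 8*t^2 + t + 4) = (t - 3)*(t + 1)*(t^4 + 3*t^3 - 5*t^2 - 3*t + 4) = (t - 3)*(t + 1)^2*(t^3 + 2*t^2 - 7*t + 4) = (t - 3)*(t + 1)^2*(t + 4)*(t^2 - 2*t + 1) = (t - 3)*(t - 1)*(t + 1)^2*(t + 4)*(t - 1)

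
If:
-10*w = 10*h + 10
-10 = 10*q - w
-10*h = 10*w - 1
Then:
No Solution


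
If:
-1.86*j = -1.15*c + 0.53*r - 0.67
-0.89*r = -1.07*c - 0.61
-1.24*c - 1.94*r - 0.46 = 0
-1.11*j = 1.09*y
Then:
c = -0.50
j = 0.03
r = 0.08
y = -0.03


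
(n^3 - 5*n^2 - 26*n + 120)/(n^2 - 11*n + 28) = (n^2 - n - 30)/(n - 7)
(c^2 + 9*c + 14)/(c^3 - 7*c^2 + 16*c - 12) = (c^2 + 9*c + 14)/(c^3 - 7*c^2 + 16*c - 12)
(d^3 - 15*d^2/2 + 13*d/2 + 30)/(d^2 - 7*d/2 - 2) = (2*d^2 - 7*d - 15)/(2*d + 1)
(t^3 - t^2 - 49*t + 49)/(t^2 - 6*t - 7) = (t^2 + 6*t - 7)/(t + 1)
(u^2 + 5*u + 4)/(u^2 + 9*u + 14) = (u^2 + 5*u + 4)/(u^2 + 9*u + 14)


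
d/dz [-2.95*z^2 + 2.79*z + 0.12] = 2.79 - 5.9*z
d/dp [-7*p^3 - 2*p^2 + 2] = p*(-21*p - 4)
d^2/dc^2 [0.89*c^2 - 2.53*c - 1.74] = 1.78000000000000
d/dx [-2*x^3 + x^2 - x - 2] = -6*x^2 + 2*x - 1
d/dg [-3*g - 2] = -3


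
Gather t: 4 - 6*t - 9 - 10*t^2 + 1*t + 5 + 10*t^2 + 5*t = 0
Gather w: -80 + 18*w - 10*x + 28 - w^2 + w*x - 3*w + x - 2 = -w^2 + w*(x + 15) - 9*x - 54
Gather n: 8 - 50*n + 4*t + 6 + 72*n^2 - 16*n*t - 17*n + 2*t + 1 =72*n^2 + n*(-16*t - 67) + 6*t + 15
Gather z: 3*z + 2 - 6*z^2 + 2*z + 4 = -6*z^2 + 5*z + 6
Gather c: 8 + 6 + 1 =15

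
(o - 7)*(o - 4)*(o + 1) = o^3 - 10*o^2 + 17*o + 28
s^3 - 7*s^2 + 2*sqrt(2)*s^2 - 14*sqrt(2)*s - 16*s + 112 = (s - 7)*(s - 2*sqrt(2))*(s + 4*sqrt(2))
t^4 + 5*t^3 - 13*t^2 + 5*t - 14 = (t - 2)*(t + 7)*(t - I)*(t + I)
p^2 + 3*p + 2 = (p + 1)*(p + 2)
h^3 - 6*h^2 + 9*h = h*(h - 3)^2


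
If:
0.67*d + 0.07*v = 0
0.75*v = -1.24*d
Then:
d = 0.00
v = 0.00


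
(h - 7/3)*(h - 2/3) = h^2 - 3*h + 14/9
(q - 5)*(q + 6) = q^2 + q - 30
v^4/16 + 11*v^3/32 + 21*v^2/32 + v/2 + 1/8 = (v/4 + 1/4)*(v/4 + 1/2)*(v + 1/2)*(v + 2)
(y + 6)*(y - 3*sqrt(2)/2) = y^2 - 3*sqrt(2)*y/2 + 6*y - 9*sqrt(2)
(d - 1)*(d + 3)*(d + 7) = d^3 + 9*d^2 + 11*d - 21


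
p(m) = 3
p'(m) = 0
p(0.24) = 3.00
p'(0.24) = 0.00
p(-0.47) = 3.00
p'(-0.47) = 0.00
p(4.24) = 3.00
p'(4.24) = 0.00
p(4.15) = 3.00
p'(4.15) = 0.00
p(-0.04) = 3.00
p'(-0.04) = 0.00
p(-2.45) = 3.00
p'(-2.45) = 0.00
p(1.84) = 3.00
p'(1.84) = 0.00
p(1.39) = 3.00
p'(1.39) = 0.00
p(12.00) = 3.00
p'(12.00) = 0.00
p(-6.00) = 3.00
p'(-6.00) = 0.00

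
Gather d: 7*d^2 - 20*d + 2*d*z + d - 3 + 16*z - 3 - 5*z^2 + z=7*d^2 + d*(2*z - 19) - 5*z^2 + 17*z - 6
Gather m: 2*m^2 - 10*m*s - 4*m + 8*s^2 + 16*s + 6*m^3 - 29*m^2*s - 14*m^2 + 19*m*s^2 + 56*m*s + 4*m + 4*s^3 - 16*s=6*m^3 + m^2*(-29*s - 12) + m*(19*s^2 + 46*s) + 4*s^3 + 8*s^2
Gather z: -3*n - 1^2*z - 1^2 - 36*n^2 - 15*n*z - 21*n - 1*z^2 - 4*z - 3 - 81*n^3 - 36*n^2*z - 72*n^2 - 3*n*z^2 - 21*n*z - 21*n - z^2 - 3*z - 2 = -81*n^3 - 108*n^2 - 45*n + z^2*(-3*n - 2) + z*(-36*n^2 - 36*n - 8) - 6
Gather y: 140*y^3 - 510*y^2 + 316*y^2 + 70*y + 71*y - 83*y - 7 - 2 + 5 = 140*y^3 - 194*y^2 + 58*y - 4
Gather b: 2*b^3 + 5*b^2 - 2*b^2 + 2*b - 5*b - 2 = 2*b^3 + 3*b^2 - 3*b - 2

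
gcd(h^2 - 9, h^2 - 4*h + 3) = h - 3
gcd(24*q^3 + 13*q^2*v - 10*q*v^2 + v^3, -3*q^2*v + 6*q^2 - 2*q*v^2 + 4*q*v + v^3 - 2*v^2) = 3*q^2 + 2*q*v - v^2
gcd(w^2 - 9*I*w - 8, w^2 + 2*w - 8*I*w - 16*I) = w - 8*I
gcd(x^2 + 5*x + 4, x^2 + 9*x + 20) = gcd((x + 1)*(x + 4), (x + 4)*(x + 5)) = x + 4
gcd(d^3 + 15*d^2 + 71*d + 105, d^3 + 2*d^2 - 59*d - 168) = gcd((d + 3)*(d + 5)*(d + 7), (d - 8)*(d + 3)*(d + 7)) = d^2 + 10*d + 21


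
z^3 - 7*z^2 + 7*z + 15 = (z - 5)*(z - 3)*(z + 1)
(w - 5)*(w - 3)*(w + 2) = w^3 - 6*w^2 - w + 30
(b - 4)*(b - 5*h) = b^2 - 5*b*h - 4*b + 20*h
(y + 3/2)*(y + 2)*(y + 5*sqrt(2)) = y^3 + 7*y^2/2 + 5*sqrt(2)*y^2 + 3*y + 35*sqrt(2)*y/2 + 15*sqrt(2)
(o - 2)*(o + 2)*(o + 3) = o^3 + 3*o^2 - 4*o - 12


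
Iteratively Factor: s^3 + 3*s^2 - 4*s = (s + 4)*(s^2 - s) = (s - 1)*(s + 4)*(s)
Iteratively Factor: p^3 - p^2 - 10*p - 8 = (p - 4)*(p^2 + 3*p + 2) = (p - 4)*(p + 1)*(p + 2)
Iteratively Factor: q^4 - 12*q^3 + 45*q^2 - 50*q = (q - 5)*(q^3 - 7*q^2 + 10*q) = (q - 5)^2*(q^2 - 2*q) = (q - 5)^2*(q - 2)*(q)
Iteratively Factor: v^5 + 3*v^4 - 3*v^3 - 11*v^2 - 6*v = (v + 3)*(v^4 - 3*v^2 - 2*v) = (v + 1)*(v + 3)*(v^3 - v^2 - 2*v) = (v - 2)*(v + 1)*(v + 3)*(v^2 + v) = v*(v - 2)*(v + 1)*(v + 3)*(v + 1)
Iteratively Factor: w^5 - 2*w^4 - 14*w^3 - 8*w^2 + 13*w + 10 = (w + 2)*(w^4 - 4*w^3 - 6*w^2 + 4*w + 5) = (w + 1)*(w + 2)*(w^3 - 5*w^2 - w + 5) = (w - 1)*(w + 1)*(w + 2)*(w^2 - 4*w - 5) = (w - 5)*(w - 1)*(w + 1)*(w + 2)*(w + 1)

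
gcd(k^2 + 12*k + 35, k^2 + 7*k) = k + 7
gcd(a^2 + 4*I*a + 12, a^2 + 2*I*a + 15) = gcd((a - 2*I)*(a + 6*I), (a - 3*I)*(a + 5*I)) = 1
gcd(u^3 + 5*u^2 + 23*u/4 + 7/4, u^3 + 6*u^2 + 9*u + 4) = u + 1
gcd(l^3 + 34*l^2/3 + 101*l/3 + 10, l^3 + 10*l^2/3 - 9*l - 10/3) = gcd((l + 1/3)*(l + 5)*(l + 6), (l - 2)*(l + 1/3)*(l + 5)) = l^2 + 16*l/3 + 5/3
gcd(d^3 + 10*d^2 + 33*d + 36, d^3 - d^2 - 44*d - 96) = d^2 + 7*d + 12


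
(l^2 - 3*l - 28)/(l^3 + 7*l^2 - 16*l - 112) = (l - 7)/(l^2 + 3*l - 28)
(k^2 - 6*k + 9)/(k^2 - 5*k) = (k^2 - 6*k + 9)/(k*(k - 5))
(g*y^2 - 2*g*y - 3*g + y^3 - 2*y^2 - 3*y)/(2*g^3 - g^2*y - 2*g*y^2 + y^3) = (y^2 - 2*y - 3)/(2*g^2 - 3*g*y + y^2)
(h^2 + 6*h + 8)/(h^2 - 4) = (h + 4)/(h - 2)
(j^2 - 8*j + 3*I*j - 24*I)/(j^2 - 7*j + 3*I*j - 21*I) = (j - 8)/(j - 7)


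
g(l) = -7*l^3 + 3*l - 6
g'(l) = 3 - 21*l^2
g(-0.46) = -6.70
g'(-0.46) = -1.44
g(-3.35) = 247.12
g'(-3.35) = -232.67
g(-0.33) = -6.74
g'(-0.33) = 0.71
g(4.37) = -577.06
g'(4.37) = -398.03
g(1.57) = -28.38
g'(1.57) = -48.76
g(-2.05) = 48.16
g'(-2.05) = -85.25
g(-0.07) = -6.21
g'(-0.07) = 2.90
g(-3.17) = 207.48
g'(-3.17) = -208.03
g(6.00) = -1500.00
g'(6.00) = -753.00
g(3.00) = -186.00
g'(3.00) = -186.00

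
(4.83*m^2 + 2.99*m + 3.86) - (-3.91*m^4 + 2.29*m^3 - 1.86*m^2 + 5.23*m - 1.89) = 3.91*m^4 - 2.29*m^3 + 6.69*m^2 - 2.24*m + 5.75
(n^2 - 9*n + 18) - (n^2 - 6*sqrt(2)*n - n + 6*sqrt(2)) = -8*n + 6*sqrt(2)*n - 6*sqrt(2) + 18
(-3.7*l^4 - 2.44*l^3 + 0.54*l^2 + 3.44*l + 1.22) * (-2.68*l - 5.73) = 9.916*l^5 + 27.7402*l^4 + 12.534*l^3 - 12.3134*l^2 - 22.9808*l - 6.9906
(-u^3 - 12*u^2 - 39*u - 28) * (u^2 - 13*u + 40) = -u^5 + u^4 + 77*u^3 - u^2 - 1196*u - 1120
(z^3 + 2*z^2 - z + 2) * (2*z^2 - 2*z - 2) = 2*z^5 + 2*z^4 - 8*z^3 + 2*z^2 - 2*z - 4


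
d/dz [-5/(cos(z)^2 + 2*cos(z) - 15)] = -10*(cos(z) + 1)*sin(z)/(cos(z)^2 + 2*cos(z) - 15)^2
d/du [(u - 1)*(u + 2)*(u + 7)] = 3*u^2 + 16*u + 5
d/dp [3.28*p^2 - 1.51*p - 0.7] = 6.56*p - 1.51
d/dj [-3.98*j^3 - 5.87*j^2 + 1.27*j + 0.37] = -11.94*j^2 - 11.74*j + 1.27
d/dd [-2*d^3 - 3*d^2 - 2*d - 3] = -6*d^2 - 6*d - 2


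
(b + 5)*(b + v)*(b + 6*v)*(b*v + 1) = b^4*v + 7*b^3*v^2 + 5*b^3*v + b^3 + 6*b^2*v^3 + 35*b^2*v^2 + 7*b^2*v + 5*b^2 + 30*b*v^3 + 6*b*v^2 + 35*b*v + 30*v^2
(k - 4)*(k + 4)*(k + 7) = k^3 + 7*k^2 - 16*k - 112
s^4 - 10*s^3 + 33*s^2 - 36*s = s*(s - 4)*(s - 3)^2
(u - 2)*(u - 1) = u^2 - 3*u + 2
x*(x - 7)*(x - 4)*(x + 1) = x^4 - 10*x^3 + 17*x^2 + 28*x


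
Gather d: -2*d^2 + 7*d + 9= -2*d^2 + 7*d + 9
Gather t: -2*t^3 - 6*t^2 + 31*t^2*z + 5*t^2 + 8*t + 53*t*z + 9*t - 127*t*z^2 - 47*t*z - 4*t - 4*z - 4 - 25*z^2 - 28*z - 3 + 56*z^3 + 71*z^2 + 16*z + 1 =-2*t^3 + t^2*(31*z - 1) + t*(-127*z^2 + 6*z + 13) + 56*z^3 + 46*z^2 - 16*z - 6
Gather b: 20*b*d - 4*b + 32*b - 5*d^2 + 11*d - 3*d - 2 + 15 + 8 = b*(20*d + 28) - 5*d^2 + 8*d + 21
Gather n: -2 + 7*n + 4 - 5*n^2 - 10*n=-5*n^2 - 3*n + 2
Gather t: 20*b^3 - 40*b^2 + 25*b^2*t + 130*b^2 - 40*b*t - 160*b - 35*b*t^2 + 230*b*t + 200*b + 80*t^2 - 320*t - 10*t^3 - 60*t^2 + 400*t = 20*b^3 + 90*b^2 + 40*b - 10*t^3 + t^2*(20 - 35*b) + t*(25*b^2 + 190*b + 80)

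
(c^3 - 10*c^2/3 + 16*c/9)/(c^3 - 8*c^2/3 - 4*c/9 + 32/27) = 3*c/(3*c + 2)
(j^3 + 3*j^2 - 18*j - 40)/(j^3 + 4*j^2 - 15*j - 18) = (j^3 + 3*j^2 - 18*j - 40)/(j^3 + 4*j^2 - 15*j - 18)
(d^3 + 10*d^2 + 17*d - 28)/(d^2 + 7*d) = d + 3 - 4/d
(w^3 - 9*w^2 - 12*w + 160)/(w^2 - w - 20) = w - 8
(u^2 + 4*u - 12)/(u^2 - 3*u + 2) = (u + 6)/(u - 1)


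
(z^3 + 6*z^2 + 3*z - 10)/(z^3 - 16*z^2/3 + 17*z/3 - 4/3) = 3*(z^2 + 7*z + 10)/(3*z^2 - 13*z + 4)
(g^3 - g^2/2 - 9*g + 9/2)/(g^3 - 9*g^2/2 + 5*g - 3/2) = (g + 3)/(g - 1)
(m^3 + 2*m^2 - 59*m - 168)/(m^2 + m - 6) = (m^2 - m - 56)/(m - 2)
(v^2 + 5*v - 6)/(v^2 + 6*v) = (v - 1)/v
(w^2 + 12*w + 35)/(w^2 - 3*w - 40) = (w + 7)/(w - 8)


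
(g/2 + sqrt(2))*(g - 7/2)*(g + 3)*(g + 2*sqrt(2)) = g^4/2 - g^3/4 + 2*sqrt(2)*g^3 - sqrt(2)*g^2 - 5*g^2/4 - 21*sqrt(2)*g - 2*g - 42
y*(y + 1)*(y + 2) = y^3 + 3*y^2 + 2*y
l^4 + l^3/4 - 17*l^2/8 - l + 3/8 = (l - 3/2)*(l - 1/4)*(l + 1)^2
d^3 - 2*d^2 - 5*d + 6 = (d - 3)*(d - 1)*(d + 2)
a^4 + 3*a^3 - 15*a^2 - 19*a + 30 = (a - 3)*(a - 1)*(a + 2)*(a + 5)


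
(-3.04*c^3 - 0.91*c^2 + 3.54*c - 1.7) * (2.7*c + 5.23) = -8.208*c^4 - 18.3562*c^3 + 4.7987*c^2 + 13.9242*c - 8.891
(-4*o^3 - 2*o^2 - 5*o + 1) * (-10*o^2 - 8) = 40*o^5 + 20*o^4 + 82*o^3 + 6*o^2 + 40*o - 8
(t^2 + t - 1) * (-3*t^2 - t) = -3*t^4 - 4*t^3 + 2*t^2 + t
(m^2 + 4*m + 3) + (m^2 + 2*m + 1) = 2*m^2 + 6*m + 4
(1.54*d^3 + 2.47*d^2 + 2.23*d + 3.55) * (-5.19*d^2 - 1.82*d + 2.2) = -7.9926*d^5 - 15.6221*d^4 - 12.6811*d^3 - 17.0491*d^2 - 1.555*d + 7.81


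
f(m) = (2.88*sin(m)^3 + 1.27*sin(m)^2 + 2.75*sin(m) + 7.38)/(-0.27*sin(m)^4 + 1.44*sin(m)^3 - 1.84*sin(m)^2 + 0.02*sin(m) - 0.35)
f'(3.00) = -13.73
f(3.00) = -20.54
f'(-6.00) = 17.72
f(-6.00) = -18.13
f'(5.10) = -1.91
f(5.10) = -1.11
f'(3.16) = 13.01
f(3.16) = -20.88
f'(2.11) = 1.47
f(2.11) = -13.52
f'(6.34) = 2.27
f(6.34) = -21.27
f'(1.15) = -1.95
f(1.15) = -13.73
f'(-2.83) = 34.84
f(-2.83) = -11.47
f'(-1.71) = 0.58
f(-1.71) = -0.81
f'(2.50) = -5.25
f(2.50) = -13.97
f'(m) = (8.64*sin(m)^2*cos(m) + 2.54*sin(m)*cos(m) + 2.75*cos(m))/(-0.27*sin(m)^4 + 1.44*sin(m)^3 - 1.84*sin(m)^2 + 0.02*sin(m) - 0.35) + (1.08*sin(m)^3*cos(m) - 4.32*sin(m)^2*cos(m) + 3.68*sin(m)*cos(m) - 0.02*cos(m))*(2.88*sin(m)^3 + 1.27*sin(m)^2 + 2.75*sin(m) + 7.38)/(-0.27*sin(m)^4 + 1.44*sin(m)^3 - 1.84*sin(m)^2 + 0.02*sin(m) - 0.35)^2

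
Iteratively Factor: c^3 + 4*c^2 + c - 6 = (c + 3)*(c^2 + c - 2) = (c - 1)*(c + 3)*(c + 2)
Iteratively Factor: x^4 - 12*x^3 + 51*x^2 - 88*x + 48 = (x - 4)*(x^3 - 8*x^2 + 19*x - 12) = (x - 4)*(x - 3)*(x^2 - 5*x + 4) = (x - 4)^2*(x - 3)*(x - 1)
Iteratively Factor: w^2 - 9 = (w - 3)*(w + 3)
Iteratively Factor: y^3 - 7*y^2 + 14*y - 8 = (y - 2)*(y^2 - 5*y + 4) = (y - 4)*(y - 2)*(y - 1)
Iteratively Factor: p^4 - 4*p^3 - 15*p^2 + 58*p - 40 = (p - 2)*(p^3 - 2*p^2 - 19*p + 20) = (p - 2)*(p - 1)*(p^2 - p - 20) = (p - 2)*(p - 1)*(p + 4)*(p - 5)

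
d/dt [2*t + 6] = 2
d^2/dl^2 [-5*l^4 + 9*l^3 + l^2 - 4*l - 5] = -60*l^2 + 54*l + 2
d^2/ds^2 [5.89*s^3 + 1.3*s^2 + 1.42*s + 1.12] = 35.34*s + 2.6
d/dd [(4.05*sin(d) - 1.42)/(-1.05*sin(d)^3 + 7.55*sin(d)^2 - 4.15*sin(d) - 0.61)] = (8.505*sin(d)^3 - 35.0505*sin(d)^2 + 21.442*sin(d) - 8.3635)*cos(d)/(1.1025*sin(d)^6 - 15.855*sin(d)^5 + 65.7175*sin(d)^4 - 61.384*sin(d)^3 + 8.0115*sin(d)^2 + 5.063*sin(d) + 0.3721)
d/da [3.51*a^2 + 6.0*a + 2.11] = 7.02*a + 6.0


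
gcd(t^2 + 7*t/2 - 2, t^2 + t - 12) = t + 4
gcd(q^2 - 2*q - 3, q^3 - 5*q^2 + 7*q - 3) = q - 3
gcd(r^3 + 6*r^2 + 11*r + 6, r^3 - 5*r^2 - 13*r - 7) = r + 1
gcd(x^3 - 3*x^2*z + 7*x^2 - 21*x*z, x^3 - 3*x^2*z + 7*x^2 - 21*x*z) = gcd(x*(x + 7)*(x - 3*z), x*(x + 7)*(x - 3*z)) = x^3 - 3*x^2*z + 7*x^2 - 21*x*z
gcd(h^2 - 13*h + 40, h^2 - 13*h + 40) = h^2 - 13*h + 40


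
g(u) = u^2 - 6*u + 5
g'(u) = 2*u - 6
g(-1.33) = 14.75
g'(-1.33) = -8.66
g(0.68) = 1.38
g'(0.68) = -4.64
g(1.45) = -1.60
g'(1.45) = -3.10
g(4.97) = -0.12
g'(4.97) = 3.94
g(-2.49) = 26.14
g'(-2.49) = -10.98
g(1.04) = -0.16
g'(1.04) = -3.92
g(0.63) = 1.62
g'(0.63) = -4.74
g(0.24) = 3.62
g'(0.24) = -5.52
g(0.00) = 5.00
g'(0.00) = -6.00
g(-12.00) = 221.00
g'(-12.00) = -30.00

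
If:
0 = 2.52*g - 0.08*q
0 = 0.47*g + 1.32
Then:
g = -2.81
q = -88.47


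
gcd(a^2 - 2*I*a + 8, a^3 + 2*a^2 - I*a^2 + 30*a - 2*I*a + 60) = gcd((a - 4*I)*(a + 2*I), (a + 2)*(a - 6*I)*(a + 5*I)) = 1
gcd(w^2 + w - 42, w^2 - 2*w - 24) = w - 6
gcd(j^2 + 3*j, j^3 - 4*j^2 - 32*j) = j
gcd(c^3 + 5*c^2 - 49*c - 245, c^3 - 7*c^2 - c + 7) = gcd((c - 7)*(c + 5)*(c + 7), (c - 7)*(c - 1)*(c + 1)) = c - 7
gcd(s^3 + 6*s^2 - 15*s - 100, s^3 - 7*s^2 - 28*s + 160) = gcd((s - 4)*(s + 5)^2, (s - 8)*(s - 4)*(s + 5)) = s^2 + s - 20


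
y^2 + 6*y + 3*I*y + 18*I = (y + 6)*(y + 3*I)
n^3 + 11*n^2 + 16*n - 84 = (n - 2)*(n + 6)*(n + 7)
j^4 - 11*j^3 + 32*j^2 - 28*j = j*(j - 7)*(j - 2)^2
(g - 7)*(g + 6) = g^2 - g - 42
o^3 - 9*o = o*(o - 3)*(o + 3)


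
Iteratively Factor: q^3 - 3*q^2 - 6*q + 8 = (q - 4)*(q^2 + q - 2) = (q - 4)*(q + 2)*(q - 1)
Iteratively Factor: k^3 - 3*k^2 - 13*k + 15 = (k - 1)*(k^2 - 2*k - 15) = (k - 1)*(k + 3)*(k - 5)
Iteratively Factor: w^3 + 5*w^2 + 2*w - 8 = (w + 2)*(w^2 + 3*w - 4) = (w - 1)*(w + 2)*(w + 4)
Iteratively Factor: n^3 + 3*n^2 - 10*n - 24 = (n + 4)*(n^2 - n - 6) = (n + 2)*(n + 4)*(n - 3)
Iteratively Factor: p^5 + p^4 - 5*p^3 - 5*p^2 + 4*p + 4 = (p - 2)*(p^4 + 3*p^3 + p^2 - 3*p - 2) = (p - 2)*(p + 2)*(p^3 + p^2 - p - 1) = (p - 2)*(p + 1)*(p + 2)*(p^2 - 1) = (p - 2)*(p - 1)*(p + 1)*(p + 2)*(p + 1)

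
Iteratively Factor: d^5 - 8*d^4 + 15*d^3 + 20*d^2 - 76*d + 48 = (d - 1)*(d^4 - 7*d^3 + 8*d^2 + 28*d - 48) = (d - 1)*(d + 2)*(d^3 - 9*d^2 + 26*d - 24) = (d - 3)*(d - 1)*(d + 2)*(d^2 - 6*d + 8) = (d - 4)*(d - 3)*(d - 1)*(d + 2)*(d - 2)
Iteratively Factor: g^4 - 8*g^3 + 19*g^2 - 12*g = (g - 3)*(g^3 - 5*g^2 + 4*g) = g*(g - 3)*(g^2 - 5*g + 4) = g*(g - 3)*(g - 1)*(g - 4)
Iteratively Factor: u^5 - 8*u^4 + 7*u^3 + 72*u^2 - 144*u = (u - 4)*(u^4 - 4*u^3 - 9*u^2 + 36*u) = (u - 4)*(u - 3)*(u^3 - u^2 - 12*u) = u*(u - 4)*(u - 3)*(u^2 - u - 12) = u*(u - 4)*(u - 3)*(u + 3)*(u - 4)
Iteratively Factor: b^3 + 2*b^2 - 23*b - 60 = (b - 5)*(b^2 + 7*b + 12) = (b - 5)*(b + 4)*(b + 3)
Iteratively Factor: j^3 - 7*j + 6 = (j - 1)*(j^2 + j - 6) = (j - 2)*(j - 1)*(j + 3)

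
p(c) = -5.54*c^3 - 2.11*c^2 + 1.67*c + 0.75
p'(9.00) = -1382.53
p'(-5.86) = -544.32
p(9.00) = -4193.79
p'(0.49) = -4.39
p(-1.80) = 23.22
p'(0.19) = 0.27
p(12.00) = -9856.17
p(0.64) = -0.50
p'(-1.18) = -16.49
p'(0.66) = -8.35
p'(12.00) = -2442.25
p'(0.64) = -7.84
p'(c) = -16.62*c^2 - 4.22*c + 1.67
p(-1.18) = 4.94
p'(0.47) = -3.98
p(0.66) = -0.66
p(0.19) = 0.95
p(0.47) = 0.49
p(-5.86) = 1033.32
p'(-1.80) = -44.58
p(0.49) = 0.41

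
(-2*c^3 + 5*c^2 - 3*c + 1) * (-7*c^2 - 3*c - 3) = 14*c^5 - 29*c^4 + 12*c^3 - 13*c^2 + 6*c - 3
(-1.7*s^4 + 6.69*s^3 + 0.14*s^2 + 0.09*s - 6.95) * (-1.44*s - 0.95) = 2.448*s^5 - 8.0186*s^4 - 6.5571*s^3 - 0.2626*s^2 + 9.9225*s + 6.6025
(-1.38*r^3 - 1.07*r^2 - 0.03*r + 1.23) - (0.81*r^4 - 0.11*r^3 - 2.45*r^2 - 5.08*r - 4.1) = -0.81*r^4 - 1.27*r^3 + 1.38*r^2 + 5.05*r + 5.33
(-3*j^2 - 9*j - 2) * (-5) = 15*j^2 + 45*j + 10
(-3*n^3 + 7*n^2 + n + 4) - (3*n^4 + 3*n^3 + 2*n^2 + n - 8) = -3*n^4 - 6*n^3 + 5*n^2 + 12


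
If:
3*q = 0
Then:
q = 0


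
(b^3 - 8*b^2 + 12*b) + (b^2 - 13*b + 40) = b^3 - 7*b^2 - b + 40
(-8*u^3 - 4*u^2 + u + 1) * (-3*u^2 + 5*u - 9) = 24*u^5 - 28*u^4 + 49*u^3 + 38*u^2 - 4*u - 9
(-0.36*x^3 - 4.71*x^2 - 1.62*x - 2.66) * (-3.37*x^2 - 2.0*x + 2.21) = 1.2132*x^5 + 16.5927*x^4 + 14.0838*x^3 + 1.7951*x^2 + 1.7398*x - 5.8786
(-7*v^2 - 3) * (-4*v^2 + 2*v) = 28*v^4 - 14*v^3 + 12*v^2 - 6*v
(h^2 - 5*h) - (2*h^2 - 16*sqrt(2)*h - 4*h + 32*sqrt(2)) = -h^2 - h + 16*sqrt(2)*h - 32*sqrt(2)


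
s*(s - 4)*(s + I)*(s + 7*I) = s^4 - 4*s^3 + 8*I*s^3 - 7*s^2 - 32*I*s^2 + 28*s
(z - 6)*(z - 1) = z^2 - 7*z + 6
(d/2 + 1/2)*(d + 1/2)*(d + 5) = d^3/2 + 13*d^2/4 + 4*d + 5/4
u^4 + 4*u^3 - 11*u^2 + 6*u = u*(u - 1)^2*(u + 6)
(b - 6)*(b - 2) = b^2 - 8*b + 12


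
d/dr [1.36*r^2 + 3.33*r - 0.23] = 2.72*r + 3.33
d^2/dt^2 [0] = 0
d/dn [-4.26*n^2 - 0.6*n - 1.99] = -8.52*n - 0.6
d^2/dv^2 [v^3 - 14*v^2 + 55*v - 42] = 6*v - 28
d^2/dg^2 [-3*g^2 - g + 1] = -6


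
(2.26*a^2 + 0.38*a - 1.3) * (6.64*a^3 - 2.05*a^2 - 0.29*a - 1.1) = 15.0064*a^5 - 2.1098*a^4 - 10.0664*a^3 + 0.0688000000000003*a^2 - 0.041*a + 1.43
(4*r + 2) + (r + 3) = 5*r + 5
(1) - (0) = 1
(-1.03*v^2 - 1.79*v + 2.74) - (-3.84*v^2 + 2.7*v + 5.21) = 2.81*v^2 - 4.49*v - 2.47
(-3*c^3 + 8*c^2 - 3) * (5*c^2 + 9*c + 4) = -15*c^5 + 13*c^4 + 60*c^3 + 17*c^2 - 27*c - 12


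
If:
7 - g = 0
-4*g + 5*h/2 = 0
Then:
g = 7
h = 56/5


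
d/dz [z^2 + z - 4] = 2*z + 1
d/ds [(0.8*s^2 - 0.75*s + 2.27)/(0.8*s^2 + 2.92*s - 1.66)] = (2.936*s^2 - 6.288*s - 5.3834)/(0.64*s^4 + 4.672*s^3 + 5.8704*s^2 - 9.6944*s + 2.7556)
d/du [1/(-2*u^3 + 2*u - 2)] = (3*u^2 - 1)/(2*(u^3 - u + 1)^2)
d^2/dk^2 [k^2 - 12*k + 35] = 2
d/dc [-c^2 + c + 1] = 1 - 2*c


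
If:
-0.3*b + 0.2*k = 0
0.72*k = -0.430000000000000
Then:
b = -0.40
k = -0.60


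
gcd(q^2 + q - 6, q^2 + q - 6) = q^2 + q - 6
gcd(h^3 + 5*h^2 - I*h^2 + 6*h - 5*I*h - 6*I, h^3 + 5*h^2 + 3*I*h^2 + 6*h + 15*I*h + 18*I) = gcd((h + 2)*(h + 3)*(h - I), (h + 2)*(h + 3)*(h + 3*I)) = h^2 + 5*h + 6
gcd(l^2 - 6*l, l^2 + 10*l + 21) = 1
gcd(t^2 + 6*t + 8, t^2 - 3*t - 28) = t + 4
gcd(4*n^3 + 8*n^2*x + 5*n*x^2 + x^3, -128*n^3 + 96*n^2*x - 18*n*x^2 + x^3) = 1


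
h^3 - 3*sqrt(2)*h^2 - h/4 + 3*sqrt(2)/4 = (h - 1/2)*(h + 1/2)*(h - 3*sqrt(2))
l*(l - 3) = l^2 - 3*l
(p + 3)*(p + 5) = p^2 + 8*p + 15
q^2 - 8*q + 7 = (q - 7)*(q - 1)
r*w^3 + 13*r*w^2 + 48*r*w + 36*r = (w + 6)^2*(r*w + r)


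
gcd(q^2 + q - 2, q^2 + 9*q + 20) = 1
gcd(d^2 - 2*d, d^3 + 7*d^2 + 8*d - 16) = 1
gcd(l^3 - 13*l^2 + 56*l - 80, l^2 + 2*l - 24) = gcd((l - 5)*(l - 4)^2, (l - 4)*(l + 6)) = l - 4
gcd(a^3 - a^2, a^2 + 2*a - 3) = a - 1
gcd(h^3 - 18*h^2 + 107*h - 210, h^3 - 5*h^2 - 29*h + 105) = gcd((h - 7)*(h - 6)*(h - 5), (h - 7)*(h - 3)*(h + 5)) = h - 7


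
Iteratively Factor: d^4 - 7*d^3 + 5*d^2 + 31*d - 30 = (d + 2)*(d^3 - 9*d^2 + 23*d - 15) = (d - 3)*(d + 2)*(d^2 - 6*d + 5) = (d - 5)*(d - 3)*(d + 2)*(d - 1)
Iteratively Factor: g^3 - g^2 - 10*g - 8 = (g + 1)*(g^2 - 2*g - 8) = (g + 1)*(g + 2)*(g - 4)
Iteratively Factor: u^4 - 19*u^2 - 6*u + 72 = (u - 4)*(u^3 + 4*u^2 - 3*u - 18) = (u - 4)*(u - 2)*(u^2 + 6*u + 9) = (u - 4)*(u - 2)*(u + 3)*(u + 3)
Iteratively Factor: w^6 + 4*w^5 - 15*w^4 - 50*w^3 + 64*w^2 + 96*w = (w + 4)*(w^5 - 15*w^3 + 10*w^2 + 24*w) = (w - 3)*(w + 4)*(w^4 + 3*w^3 - 6*w^2 - 8*w) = (w - 3)*(w - 2)*(w + 4)*(w^3 + 5*w^2 + 4*w) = w*(w - 3)*(w - 2)*(w + 4)*(w^2 + 5*w + 4) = w*(w - 3)*(w - 2)*(w + 1)*(w + 4)*(w + 4)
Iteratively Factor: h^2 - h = (h)*(h - 1)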